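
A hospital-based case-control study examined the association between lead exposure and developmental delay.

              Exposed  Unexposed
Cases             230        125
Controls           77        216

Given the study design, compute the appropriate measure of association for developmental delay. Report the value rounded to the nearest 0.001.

Reading the table with exposure as columns: a = 230 (Exposed, case), b = 77 (Exposed, non-case), c = 125 (Unexposed, case), d = 216.
This is a hospital-based case-control study: participants were sampled on outcome status, so risks in the source population cannot be estimated directly — relative risk is not valid here. The odds ratio is the appropriate measure.
OR = (a·d)/(b·c) = (230 × 216) / (77 × 125) = 49680 / 9625 = 5.16156

5.162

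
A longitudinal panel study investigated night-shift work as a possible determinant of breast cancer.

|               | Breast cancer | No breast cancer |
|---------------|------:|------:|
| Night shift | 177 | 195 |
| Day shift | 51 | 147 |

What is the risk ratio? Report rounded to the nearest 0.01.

Cells: a = 177, b = 195, c = 51, d = 147.
Risk in exposed = 177/372 = 0.47581; risk in unexposed = 51/198 = 0.25758.
RR = 0.47581 / 0.25758 = 1.84725
The risk among the exposed is 1.85 times that among the unexposed.

1.85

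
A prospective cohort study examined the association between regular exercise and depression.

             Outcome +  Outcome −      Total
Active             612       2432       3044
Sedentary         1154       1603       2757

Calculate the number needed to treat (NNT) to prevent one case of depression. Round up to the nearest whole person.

5

Risk in treated group = 612/3044 = 0.20105; risk in control = 1154/2757 = 0.41857.
Absolute risk reduction = 0.41857 − 0.20105 = 0.21752
NNT = 1 / ARR = 1 / 0.21752 = 4.597 → round up → 5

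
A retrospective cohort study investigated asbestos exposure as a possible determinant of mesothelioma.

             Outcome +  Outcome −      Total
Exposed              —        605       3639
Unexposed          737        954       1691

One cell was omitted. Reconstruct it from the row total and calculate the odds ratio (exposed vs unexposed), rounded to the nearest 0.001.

6.491

The missing cell is in the exposed row: 3639 − 605 = 3034.
So a = 3034, b = 605, c = 737, d = 954.
OR = (a·d)/(b·c) = (3034 × 954) / (605 × 737) = 2894436 / 445885 = 6.49144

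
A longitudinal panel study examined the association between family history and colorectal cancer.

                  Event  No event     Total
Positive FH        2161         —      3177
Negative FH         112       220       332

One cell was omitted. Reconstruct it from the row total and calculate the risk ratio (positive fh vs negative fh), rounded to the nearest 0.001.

The missing cell is in the exposed row: 3177 − 2161 = 1016.
So a = 2161, b = 1016, c = 112, d = 220.
RR = [a/(a+b)] / [c/(c+d)] = (2161/3177) / (112/332) = 0.68020/0.33735 = 2.01631

2.016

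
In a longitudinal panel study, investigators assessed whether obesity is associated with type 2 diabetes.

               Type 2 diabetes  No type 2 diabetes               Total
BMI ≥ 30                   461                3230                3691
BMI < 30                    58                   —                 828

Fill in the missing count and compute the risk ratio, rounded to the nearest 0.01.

1.78

The missing cell is in the unexposed row: 828 − 58 = 770.
So a = 461, b = 3230, c = 58, d = 770.
RR = [a/(a+b)] / [c/(c+d)] = (461/3691) / (58/828) = 0.12490/0.07005 = 1.78303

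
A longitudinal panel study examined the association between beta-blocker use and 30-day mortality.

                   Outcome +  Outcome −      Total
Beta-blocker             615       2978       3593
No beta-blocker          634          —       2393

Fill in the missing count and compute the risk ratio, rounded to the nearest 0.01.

0.65

The missing cell is in the unexposed row: 2393 − 634 = 1759.
So a = 615, b = 2978, c = 634, d = 1759.
RR = [a/(a+b)] / [c/(c+d)] = (615/3593) / (634/2393) = 0.17117/0.26494 = 0.64606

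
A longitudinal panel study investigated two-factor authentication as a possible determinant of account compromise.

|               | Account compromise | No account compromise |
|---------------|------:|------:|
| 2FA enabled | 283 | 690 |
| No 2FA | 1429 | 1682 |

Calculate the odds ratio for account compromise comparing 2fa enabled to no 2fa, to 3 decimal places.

Cells: a = 283, b = 690, c = 1429, d = 1682.
OR = (a·d)/(b·c) = (283 × 1682) / (690 × 1429) = 476006 / 986010 = 0.48276
Exposure is associated with lower odds of account compromise (OR = 0.48 < 1).

0.483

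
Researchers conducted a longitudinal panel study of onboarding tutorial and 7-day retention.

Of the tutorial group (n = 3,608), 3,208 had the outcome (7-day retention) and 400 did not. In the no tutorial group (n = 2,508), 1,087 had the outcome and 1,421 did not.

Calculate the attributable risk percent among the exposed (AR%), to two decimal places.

From the description: a = 3208, b = 400, c = 1087, d = 1421.
Risk in exposed = 3208/3608 = 0.88914; risk in unexposed = 1087/2508 = 0.43341.
RR = 0.88914/0.43341 = 2.05147
AR% = (RR − 1)/RR × 100 = (2.05147 − 1)/2.05147 × 100 = 51.2545%

51.25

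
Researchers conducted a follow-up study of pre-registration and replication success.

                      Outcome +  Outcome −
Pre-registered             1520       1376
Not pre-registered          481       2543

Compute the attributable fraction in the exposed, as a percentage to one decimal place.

Cells: a = 1520, b = 1376, c = 481, d = 2543.
Risk in exposed = 1520/2896 = 0.52486; risk in unexposed = 481/3024 = 0.15906.
RR = 0.52486/0.15906 = 3.29976
AR% = (RR − 1)/RR × 100 = (3.29976 − 1)/3.29976 × 100 = 69.6947%

69.7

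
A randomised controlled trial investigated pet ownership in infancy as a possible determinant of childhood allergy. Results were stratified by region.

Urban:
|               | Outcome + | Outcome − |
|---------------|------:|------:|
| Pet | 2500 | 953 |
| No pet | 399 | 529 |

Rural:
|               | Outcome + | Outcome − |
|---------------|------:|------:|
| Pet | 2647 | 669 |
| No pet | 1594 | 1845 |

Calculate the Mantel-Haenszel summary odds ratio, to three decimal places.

OR_MH = Σ(aᵢdᵢ/nᵢ) / Σ(bᵢcᵢ/nᵢ), where nᵢ is the stratum total.
Stratum 1 (Urban): n = 4381; a·d/n = 2500·529/4381 = 301.8717; b·c/n = 953·399/4381 = 86.7946
Stratum 2 (Rural): n = 6755; a·d/n = 2647·1845/6755 = 722.9778; b·c/n = 669·1594/6755 = 157.8662
OR_MH = (301.8717 + 722.9778) / (86.7946 + 157.8662) = 1024.8495 / 244.6607 = 4.18886

4.189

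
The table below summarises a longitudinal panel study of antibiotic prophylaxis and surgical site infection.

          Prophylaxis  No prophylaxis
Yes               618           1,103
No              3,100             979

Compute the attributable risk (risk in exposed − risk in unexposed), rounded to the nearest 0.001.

Reading the table with exposure as columns: a = 618 (Prophylaxis, case), b = 3100 (Prophylaxis, non-case), c = 1103 (No prophylaxis, case), d = 979.
Risk in exposed = 618/3718 = 0.166218; risk in unexposed = 1103/2082 = 0.529779.
Risk difference = 0.166218 − 0.529779 = -0.363561

-0.364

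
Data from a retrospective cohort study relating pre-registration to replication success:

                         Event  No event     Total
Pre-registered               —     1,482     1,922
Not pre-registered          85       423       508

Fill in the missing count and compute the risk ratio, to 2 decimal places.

The missing cell is in the exposed row: 1922 − 1482 = 440.
So a = 440, b = 1482, c = 85, d = 423.
RR = [a/(a+b)] / [c/(c+d)] = (440/1922) / (85/508) = 0.22893/0.16732 = 1.36818

1.37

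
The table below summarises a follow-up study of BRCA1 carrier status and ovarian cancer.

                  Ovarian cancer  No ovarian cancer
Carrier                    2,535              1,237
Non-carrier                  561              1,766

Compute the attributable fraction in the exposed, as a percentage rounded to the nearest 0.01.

Cells: a = 2535, b = 1237, c = 561, d = 1766.
Risk in exposed = 2535/3772 = 0.67206; risk in unexposed = 561/2327 = 0.24108.
RR = 0.67206/0.24108 = 2.78766
AR% = (RR − 1)/RR × 100 = (2.78766 − 1)/2.78766 × 100 = 64.1276%

64.13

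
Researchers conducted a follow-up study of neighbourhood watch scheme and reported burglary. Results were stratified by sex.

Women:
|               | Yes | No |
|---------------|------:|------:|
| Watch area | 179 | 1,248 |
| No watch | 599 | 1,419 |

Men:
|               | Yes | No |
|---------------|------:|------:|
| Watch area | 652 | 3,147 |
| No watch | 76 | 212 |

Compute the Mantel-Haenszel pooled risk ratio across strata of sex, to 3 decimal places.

0.473

RR_MH = Σ(aᵢ·n₀ᵢ/nᵢ) / Σ(cᵢ·n₁ᵢ/nᵢ), with n₁ᵢ = aᵢ+bᵢ (exposed), n₀ᵢ = cᵢ+dᵢ (unexposed), nᵢ = n₁ᵢ+n₀ᵢ.
Stratum 1 (Women): n₁ = 1427, n₀ = 2018, n = 3445; a·n₀/n = 179·2018/3445 = 104.8540; c·n₁/n = 599·1427/3445 = 248.1199
Stratum 2 (Men): n₁ = 3799, n₀ = 288, n = 4087; a·n₀/n = 652·288/4087 = 45.9447; c·n₁/n = 76·3799/4087 = 70.6445
RR_MH = (104.8540 + 45.9447) / (248.1199 + 70.6445) = 150.7987 / 318.7644 = 0.47307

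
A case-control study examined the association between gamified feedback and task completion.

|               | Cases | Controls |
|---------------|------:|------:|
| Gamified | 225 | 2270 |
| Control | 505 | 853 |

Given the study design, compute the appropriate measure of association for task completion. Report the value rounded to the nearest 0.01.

0.17

Cells: a = 225, b = 2270, c = 505, d = 853.
This is a case-control study: participants were sampled on outcome status, so risks in the source population cannot be estimated directly — relative risk is not valid here. The odds ratio is the appropriate measure.
OR = (a·d)/(b·c) = (225 × 853) / (2270 × 505) = 191925 / 1146350 = 0.16742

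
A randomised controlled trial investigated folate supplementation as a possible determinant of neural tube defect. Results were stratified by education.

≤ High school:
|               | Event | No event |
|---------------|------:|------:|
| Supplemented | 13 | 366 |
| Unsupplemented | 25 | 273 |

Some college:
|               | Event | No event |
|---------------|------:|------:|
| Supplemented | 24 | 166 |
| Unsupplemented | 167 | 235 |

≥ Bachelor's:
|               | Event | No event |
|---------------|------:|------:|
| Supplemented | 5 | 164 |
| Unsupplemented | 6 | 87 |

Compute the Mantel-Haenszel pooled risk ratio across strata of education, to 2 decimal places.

0.33

RR_MH = Σ(aᵢ·n₀ᵢ/nᵢ) / Σ(cᵢ·n₁ᵢ/nᵢ), with n₁ᵢ = aᵢ+bᵢ (exposed), n₀ᵢ = cᵢ+dᵢ (unexposed), nᵢ = n₁ᵢ+n₀ᵢ.
Stratum 1 (≤ High school): n₁ = 379, n₀ = 298, n = 677; a·n₀/n = 13·298/677 = 5.7223; c·n₁/n = 25·379/677 = 13.9956
Stratum 2 (Some college): n₁ = 190, n₀ = 402, n = 592; a·n₀/n = 24·402/592 = 16.2973; c·n₁/n = 167·190/592 = 53.5980
Stratum 3 (≥ Bachelor's): n₁ = 169, n₀ = 93, n = 262; a·n₀/n = 5·93/262 = 1.7748; c·n₁/n = 6·169/262 = 3.8702
RR_MH = (5.7223 + 16.2973 + 1.7748) / (13.9956 + 53.5980 + 3.8702) = 23.7944 / 71.4638 = 0.33296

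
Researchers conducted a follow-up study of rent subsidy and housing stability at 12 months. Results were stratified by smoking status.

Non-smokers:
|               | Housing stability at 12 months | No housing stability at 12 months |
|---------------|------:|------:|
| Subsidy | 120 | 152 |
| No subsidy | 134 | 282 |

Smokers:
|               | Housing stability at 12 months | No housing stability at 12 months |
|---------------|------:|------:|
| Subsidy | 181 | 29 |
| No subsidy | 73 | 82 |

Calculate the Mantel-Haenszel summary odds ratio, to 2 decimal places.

OR_MH = Σ(aᵢdᵢ/nᵢ) / Σ(bᵢcᵢ/nᵢ), where nᵢ is the stratum total.
Stratum 1 (Non-smokers): n = 688; a·d/n = 120·282/688 = 49.1860; b·c/n = 152·134/688 = 29.6047
Stratum 2 (Smokers): n = 365; a·d/n = 181·82/365 = 40.6630; b·c/n = 29·73/365 = 5.8000
OR_MH = (49.1860 + 40.6630) / (29.6047 + 5.8000) = 89.8491 / 35.4047 = 2.53778

2.54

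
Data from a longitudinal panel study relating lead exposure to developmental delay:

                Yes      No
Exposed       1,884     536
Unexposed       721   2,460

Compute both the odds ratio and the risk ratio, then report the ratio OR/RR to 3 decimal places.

3.492

Cells: a = 1884, b = 536, c = 721, d = 2460.
OR = (1884·2460)/(536·721) = 4634640/386456 = 11.99267
Risk in exposed = 1884/2420 = 0.77851; risk in unexposed = 721/3181 = 0.22666; RR = 3.43474
OR/RR = 11.99267 / 3.43474 = 3.49158
The outcome is not rare, so the OR lies further from 1 than the RR.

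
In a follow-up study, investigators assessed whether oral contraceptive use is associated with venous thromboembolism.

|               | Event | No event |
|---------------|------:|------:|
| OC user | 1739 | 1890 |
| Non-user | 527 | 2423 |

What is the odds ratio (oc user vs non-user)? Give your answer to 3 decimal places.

Cells: a = 1739, b = 1890, c = 527, d = 2423.
OR = (a·d)/(b·c) = (1739 × 2423) / (1890 × 527) = 4213597 / 996030 = 4.23039
The odds of venous thromboembolism are about 4.23 times as high in the oc user group.

4.230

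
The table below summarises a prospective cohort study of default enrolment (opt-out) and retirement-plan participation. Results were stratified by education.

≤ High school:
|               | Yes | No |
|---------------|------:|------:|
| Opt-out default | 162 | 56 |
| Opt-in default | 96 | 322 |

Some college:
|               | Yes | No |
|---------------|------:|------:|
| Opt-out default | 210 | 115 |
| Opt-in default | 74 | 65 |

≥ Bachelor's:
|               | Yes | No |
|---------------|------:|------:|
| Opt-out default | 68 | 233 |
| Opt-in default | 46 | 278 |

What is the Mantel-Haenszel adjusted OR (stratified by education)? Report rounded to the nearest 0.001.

OR_MH = Σ(aᵢdᵢ/nᵢ) / Σ(bᵢcᵢ/nᵢ), where nᵢ is the stratum total.
Stratum 1 (≤ High school): n = 636; a·d/n = 162·322/636 = 82.0189; b·c/n = 56·96/636 = 8.4528
Stratum 2 (Some college): n = 464; a·d/n = 210·65/464 = 29.4181; b·c/n = 115·74/464 = 18.3405
Stratum 3 (≥ Bachelor's): n = 625; a·d/n = 68·278/625 = 30.2464; b·c/n = 233·46/625 = 17.1488
OR_MH = (82.0189 + 29.4181 + 30.2464) / (8.4528 + 18.3405 + 17.1488) = 141.6834 / 43.9421 = 3.22432

3.224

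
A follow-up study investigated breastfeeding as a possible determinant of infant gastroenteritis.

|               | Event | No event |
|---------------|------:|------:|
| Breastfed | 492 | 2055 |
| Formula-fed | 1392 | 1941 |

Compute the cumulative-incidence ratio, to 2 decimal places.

0.46

Cells: a = 492, b = 2055, c = 1392, d = 1941.
Risk in exposed = 492/2547 = 0.19317; risk in unexposed = 1392/3333 = 0.41764.
RR = 0.19317 / 0.41764 = 0.46252
The risk is 54% lower among the exposed than among the unexposed.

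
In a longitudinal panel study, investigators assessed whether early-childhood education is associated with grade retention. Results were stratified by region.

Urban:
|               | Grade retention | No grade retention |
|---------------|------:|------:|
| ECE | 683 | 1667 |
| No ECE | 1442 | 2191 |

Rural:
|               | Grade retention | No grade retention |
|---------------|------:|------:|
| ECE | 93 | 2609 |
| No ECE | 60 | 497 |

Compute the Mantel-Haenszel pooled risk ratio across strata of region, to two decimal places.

0.70

RR_MH = Σ(aᵢ·n₀ᵢ/nᵢ) / Σ(cᵢ·n₁ᵢ/nᵢ), with n₁ᵢ = aᵢ+bᵢ (exposed), n₀ᵢ = cᵢ+dᵢ (unexposed), nᵢ = n₁ᵢ+n₀ᵢ.
Stratum 1 (Urban): n₁ = 2350, n₀ = 3633, n = 5983; a·n₀/n = 683·3633/5983 = 414.7316; c·n₁/n = 1442·2350/5983 = 566.3881
Stratum 2 (Rural): n₁ = 2702, n₀ = 557, n = 3259; a·n₀/n = 93·557/3259 = 15.8948; c·n₁/n = 60·2702/3259 = 49.7453
RR_MH = (414.7316 + 15.8948) / (566.3881 + 49.7453) = 430.6263 / 616.1334 = 0.69892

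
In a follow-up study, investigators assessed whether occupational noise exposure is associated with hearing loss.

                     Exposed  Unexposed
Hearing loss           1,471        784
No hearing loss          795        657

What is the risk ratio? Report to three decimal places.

1.193

Reading the table with exposure as columns: a = 1471 (Exposed, case), b = 795 (Exposed, non-case), c = 784 (Unexposed, case), d = 657.
Risk in exposed = 1471/2266 = 0.64916; risk in unexposed = 784/1441 = 0.54407.
RR = 0.64916 / 0.54407 = 1.19317
The risk among the exposed is 1.19 times that among the unexposed.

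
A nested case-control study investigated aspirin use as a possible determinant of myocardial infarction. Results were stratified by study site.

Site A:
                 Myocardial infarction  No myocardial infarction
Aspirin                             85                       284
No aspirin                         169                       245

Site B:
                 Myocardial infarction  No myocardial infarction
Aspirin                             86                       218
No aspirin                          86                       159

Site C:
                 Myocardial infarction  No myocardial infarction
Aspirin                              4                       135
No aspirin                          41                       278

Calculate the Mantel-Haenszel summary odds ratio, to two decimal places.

OR_MH = Σ(aᵢdᵢ/nᵢ) / Σ(bᵢcᵢ/nᵢ), where nᵢ is the stratum total.
Stratum 1 (Site A): n = 783; a·d/n = 85·245/783 = 26.5964; b·c/n = 284·169/783 = 61.2976
Stratum 2 (Site B): n = 549; a·d/n = 86·159/549 = 24.9071; b·c/n = 218·86/549 = 34.1494
Stratum 3 (Site C): n = 458; a·d/n = 4·278/458 = 2.4279; b·c/n = 135·41/458 = 12.0852
OR_MH = (26.5964 + 24.9071 + 2.4279) / (61.2976 + 34.1494 + 12.0852) = 53.9315 / 107.5321 = 0.50154

0.50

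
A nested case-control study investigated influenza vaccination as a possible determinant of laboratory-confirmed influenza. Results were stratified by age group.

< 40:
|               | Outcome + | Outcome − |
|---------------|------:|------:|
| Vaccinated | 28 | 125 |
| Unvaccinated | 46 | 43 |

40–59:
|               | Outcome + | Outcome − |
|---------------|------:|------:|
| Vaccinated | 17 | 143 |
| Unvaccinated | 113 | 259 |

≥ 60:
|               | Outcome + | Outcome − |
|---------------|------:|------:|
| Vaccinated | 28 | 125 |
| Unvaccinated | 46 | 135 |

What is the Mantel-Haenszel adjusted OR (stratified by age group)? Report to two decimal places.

0.34

OR_MH = Σ(aᵢdᵢ/nᵢ) / Σ(bᵢcᵢ/nᵢ), where nᵢ is the stratum total.
Stratum 1 (< 40): n = 242; a·d/n = 28·43/242 = 4.9752; b·c/n = 125·46/242 = 23.7603
Stratum 2 (40–59): n = 532; a·d/n = 17·259/532 = 8.2763; b·c/n = 143·113/532 = 30.3741
Stratum 3 (≥ 60): n = 334; a·d/n = 28·135/334 = 11.3174; b·c/n = 125·46/334 = 17.2156
OR_MH = (4.9752 + 8.2763 + 11.3174) / (23.7603 + 30.3741 + 17.2156) = 24.5689 / 71.3500 = 0.34434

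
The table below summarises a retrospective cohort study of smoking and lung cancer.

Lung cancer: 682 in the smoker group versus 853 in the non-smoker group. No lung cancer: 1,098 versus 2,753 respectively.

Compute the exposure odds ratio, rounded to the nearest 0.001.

From the description: a = 682, b = 1098, c = 853, d = 2753.
OR = (a·d)/(b·c) = (682 × 2753) / (1098 × 853) = 1877546 / 936594 = 2.00465
The odds of lung cancer are about 2.00 times as high in the smoker group.

2.005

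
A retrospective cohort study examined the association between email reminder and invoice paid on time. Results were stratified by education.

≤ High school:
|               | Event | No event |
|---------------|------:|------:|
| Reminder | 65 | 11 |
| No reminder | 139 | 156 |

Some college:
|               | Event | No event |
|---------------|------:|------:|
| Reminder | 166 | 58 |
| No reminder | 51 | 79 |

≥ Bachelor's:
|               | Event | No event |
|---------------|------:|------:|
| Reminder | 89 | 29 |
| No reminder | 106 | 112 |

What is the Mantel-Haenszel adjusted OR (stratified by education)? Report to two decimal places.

4.35

OR_MH = Σ(aᵢdᵢ/nᵢ) / Σ(bᵢcᵢ/nᵢ), where nᵢ is the stratum total.
Stratum 1 (≤ High school): n = 371; a·d/n = 65·156/371 = 27.3315; b·c/n = 11·139/371 = 4.1213
Stratum 2 (Some college): n = 354; a·d/n = 166·79/354 = 37.0452; b·c/n = 58·51/354 = 8.3559
Stratum 3 (≥ Bachelor's): n = 336; a·d/n = 89·112/336 = 29.6667; b·c/n = 29·106/336 = 9.1488
OR_MH = (27.3315 + 37.0452 + 29.6667) / (4.1213 + 8.3559 + 9.1488) = 94.0434 / 21.6260 = 4.34862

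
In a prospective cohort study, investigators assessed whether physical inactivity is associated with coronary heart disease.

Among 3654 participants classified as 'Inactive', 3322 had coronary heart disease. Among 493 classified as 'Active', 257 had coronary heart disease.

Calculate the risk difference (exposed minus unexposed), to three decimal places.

From the description: a = 3322, b = 332, c = 257, d = 236.
Risk in exposed = 3322/3654 = 0.909141; risk in unexposed = 257/493 = 0.521298.
Risk difference = 0.909141 − 0.521298 = 0.387842

0.388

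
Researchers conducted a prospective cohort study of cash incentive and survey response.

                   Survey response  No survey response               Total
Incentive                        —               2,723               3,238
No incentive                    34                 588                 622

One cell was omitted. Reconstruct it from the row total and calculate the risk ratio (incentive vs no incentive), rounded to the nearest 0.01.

2.91

The missing cell is in the exposed row: 3238 − 2723 = 515.
So a = 515, b = 2723, c = 34, d = 588.
RR = [a/(a+b)] / [c/(c+d)] = (515/3238) / (34/622) = 0.15905/0.05466 = 2.90966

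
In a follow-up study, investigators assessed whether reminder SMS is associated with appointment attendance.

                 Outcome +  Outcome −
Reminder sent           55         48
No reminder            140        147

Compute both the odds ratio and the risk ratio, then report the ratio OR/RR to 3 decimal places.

Cells: a = 55, b = 48, c = 140, d = 147.
OR = (55·147)/(48·140) = 8085/6720 = 1.20312
Risk in exposed = 55/103 = 0.53398; risk in unexposed = 140/287 = 0.48780; RR = 1.09466
OR/RR = 1.20312 / 1.09466 = 1.09909
The outcome is not rare, so the OR lies further from 1 than the RR.

1.099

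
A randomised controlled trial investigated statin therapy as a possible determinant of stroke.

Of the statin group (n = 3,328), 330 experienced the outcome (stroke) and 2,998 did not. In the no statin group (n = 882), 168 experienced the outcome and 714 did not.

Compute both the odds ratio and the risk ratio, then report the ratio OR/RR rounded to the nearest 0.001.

0.899

From the description: a = 330, b = 2998, c = 168, d = 714.
OR = (330·714)/(2998·168) = 235620/503664 = 0.46781
Risk in exposed = 330/3328 = 0.09916; risk in unexposed = 168/882 = 0.19048; RR = 0.52058
OR/RR = 0.46781 / 0.52058 = 0.89863
The outcome is not rare, so the OR lies further from 1 than the RR.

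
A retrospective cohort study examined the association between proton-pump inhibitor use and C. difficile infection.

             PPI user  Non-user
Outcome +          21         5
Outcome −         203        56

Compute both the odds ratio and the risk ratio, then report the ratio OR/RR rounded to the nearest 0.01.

Reading the table with exposure as columns: a = 21 (PPI user, case), b = 203 (PPI user, non-case), c = 5 (Non-user, case), d = 56.
OR = (21·56)/(203·5) = 1176/1015 = 1.15862
Risk in exposed = 21/224 = 0.09375; risk in unexposed = 5/61 = 0.08197; RR = 1.14375
OR/RR = 1.15862 / 1.14375 = 1.01300
The outcome is rare in both groups, so OR ≈ RR (ratio near 1).

1.01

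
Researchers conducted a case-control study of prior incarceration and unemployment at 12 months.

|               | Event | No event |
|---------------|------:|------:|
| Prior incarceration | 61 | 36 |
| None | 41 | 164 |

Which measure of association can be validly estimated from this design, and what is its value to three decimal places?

Cells: a = 61, b = 36, c = 41, d = 164.
This is a case-control study: participants were sampled on outcome status, so risks in the source population cannot be estimated directly — relative risk is not valid here. The odds ratio is the appropriate measure.
OR = (a·d)/(b·c) = (61 × 164) / (36 × 41) = 10004 / 1476 = 6.77778

6.778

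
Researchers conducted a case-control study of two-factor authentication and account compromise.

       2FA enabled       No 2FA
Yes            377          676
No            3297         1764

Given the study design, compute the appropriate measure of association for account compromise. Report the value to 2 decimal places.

0.30

Reading the table with exposure as columns: a = 377 (2FA enabled, case), b = 3297 (2FA enabled, non-case), c = 676 (No 2FA, case), d = 1764.
This is a case-control study: participants were sampled on outcome status, so risks in the source population cannot be estimated directly — relative risk is not valid here. The odds ratio is the appropriate measure.
OR = (a·d)/(b·c) = (377 × 1764) / (3297 × 676) = 665028 / 2228772 = 0.29838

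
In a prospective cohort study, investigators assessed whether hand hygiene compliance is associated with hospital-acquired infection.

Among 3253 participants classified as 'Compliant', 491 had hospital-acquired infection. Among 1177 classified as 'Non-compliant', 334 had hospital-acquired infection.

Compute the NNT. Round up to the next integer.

8

Risk in treated group = 491/3253 = 0.15094; risk in control = 334/1177 = 0.28377.
Absolute risk reduction = 0.28377 − 0.15094 = 0.13283
NNT = 1 / ARR = 1 / 0.13283 = 7.528 → round up → 8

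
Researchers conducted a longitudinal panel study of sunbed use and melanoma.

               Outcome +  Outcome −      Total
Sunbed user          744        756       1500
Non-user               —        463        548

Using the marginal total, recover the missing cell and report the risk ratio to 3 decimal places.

The missing cell is in the unexposed row: 548 − 463 = 85.
So a = 744, b = 756, c = 85, d = 463.
RR = [a/(a+b)] / [c/(c+d)] = (744/1500) / (85/548) = 0.49600/0.15511 = 3.19774

3.198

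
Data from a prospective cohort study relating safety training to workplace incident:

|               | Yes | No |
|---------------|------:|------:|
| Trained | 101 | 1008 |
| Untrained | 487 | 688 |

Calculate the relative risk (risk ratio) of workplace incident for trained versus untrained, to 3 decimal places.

0.220

Cells: a = 101, b = 1008, c = 487, d = 688.
Risk in exposed = 101/1109 = 0.09107; risk in unexposed = 487/1175 = 0.41447.
RR = 0.09107 / 0.41447 = 0.21973
The risk is 78% lower among the exposed than among the unexposed.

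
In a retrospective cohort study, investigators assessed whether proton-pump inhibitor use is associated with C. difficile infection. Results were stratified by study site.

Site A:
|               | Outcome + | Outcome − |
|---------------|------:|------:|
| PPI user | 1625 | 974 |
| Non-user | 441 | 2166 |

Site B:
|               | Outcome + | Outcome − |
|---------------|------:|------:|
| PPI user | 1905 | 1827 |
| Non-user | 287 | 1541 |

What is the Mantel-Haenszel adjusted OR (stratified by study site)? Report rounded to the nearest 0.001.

OR_MH = Σ(aᵢdᵢ/nᵢ) / Σ(bᵢcᵢ/nᵢ), where nᵢ is the stratum total.
Stratum 1 (Site A): n = 5206; a·d/n = 1625·2166/5206 = 676.0949; b·c/n = 974·441/5206 = 82.5075
Stratum 2 (Site B): n = 5560; a·d/n = 1905·1541/5560 = 527.9865; b·c/n = 1827·287/5560 = 94.3074
OR_MH = (676.0949 + 527.9865) / (82.5075 + 94.3074) = 1204.0814 / 176.8149 = 6.80984

6.810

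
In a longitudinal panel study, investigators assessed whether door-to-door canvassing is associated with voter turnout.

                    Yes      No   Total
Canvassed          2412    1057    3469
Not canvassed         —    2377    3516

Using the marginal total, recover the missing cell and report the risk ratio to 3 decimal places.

The missing cell is in the unexposed row: 3516 − 2377 = 1139.
So a = 2412, b = 1057, c = 1139, d = 2377.
RR = [a/(a+b)] / [c/(c+d)] = (2412/3469) / (1139/3516) = 0.69530/0.32395 = 2.14634

2.146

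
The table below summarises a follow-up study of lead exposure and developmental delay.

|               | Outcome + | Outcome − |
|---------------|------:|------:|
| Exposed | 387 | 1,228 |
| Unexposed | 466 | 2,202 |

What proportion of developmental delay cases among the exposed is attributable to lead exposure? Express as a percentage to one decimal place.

27.1

Cells: a = 387, b = 1228, c = 466, d = 2202.
Risk in exposed = 387/1615 = 0.23963; risk in unexposed = 466/2668 = 0.17466.
RR = 0.23963/0.17466 = 1.37195
AR% = (RR − 1)/RR × 100 = (1.37195 − 1)/1.37195 × 100 = 27.1111%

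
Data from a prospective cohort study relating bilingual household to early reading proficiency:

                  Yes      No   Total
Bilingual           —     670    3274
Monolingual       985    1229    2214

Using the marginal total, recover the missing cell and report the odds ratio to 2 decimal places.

The missing cell is in the exposed row: 3274 − 670 = 2604.
So a = 2604, b = 670, c = 985, d = 1229.
OR = (a·d)/(b·c) = (2604 × 1229) / (670 × 985) = 3200316 / 659950 = 4.84933

4.85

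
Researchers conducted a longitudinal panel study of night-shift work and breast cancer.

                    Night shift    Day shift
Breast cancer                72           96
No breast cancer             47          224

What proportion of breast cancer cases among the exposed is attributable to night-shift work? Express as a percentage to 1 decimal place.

50.4

Reading the table with exposure as columns: a = 72 (Night shift, case), b = 47 (Night shift, non-case), c = 96 (Day shift, case), d = 224.
Risk in exposed = 72/119 = 0.60504; risk in unexposed = 96/320 = 0.30000.
RR = 0.60504/0.30000 = 2.01681
AR% = (RR − 1)/RR × 100 = (2.01681 − 1)/2.01681 × 100 = 50.4167%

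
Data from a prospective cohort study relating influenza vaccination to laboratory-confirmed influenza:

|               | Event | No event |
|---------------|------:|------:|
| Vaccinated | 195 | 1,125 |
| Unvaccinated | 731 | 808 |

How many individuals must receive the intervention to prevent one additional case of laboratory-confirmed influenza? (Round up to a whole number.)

Risk in treated group = 195/1320 = 0.14773; risk in control = 731/1539 = 0.47498.
Absolute risk reduction = 0.47498 − 0.14773 = 0.32726
NNT = 1 / ARR = 1 / 0.32726 = 3.056 → round up → 4

4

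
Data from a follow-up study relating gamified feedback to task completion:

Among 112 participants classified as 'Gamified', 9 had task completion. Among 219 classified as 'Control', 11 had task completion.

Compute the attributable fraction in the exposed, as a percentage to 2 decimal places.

From the description: a = 9, b = 103, c = 11, d = 208.
Risk in exposed = 9/112 = 0.08036; risk in unexposed = 11/219 = 0.05023.
RR = 0.08036/0.05023 = 1.59984
AR% = (RR − 1)/RR × 100 = (1.59984 − 1)/1.59984 × 100 = 37.4937%

37.49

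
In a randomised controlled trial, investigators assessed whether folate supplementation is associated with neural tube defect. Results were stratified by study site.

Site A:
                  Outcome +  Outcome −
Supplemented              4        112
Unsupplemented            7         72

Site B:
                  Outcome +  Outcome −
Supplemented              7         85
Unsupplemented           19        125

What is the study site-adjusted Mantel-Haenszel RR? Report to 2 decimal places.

0.51

RR_MH = Σ(aᵢ·n₀ᵢ/nᵢ) / Σ(cᵢ·n₁ᵢ/nᵢ), with n₁ᵢ = aᵢ+bᵢ (exposed), n₀ᵢ = cᵢ+dᵢ (unexposed), nᵢ = n₁ᵢ+n₀ᵢ.
Stratum 1 (Site A): n₁ = 116, n₀ = 79, n = 195; a·n₀/n = 4·79/195 = 1.6205; c·n₁/n = 7·116/195 = 4.1641
Stratum 2 (Site B): n₁ = 92, n₀ = 144, n = 236; a·n₀/n = 7·144/236 = 4.2712; c·n₁/n = 19·92/236 = 7.4068
RR_MH = (1.6205 + 4.2712) / (4.1641 + 7.4068) = 5.8917 / 11.5709 = 0.50918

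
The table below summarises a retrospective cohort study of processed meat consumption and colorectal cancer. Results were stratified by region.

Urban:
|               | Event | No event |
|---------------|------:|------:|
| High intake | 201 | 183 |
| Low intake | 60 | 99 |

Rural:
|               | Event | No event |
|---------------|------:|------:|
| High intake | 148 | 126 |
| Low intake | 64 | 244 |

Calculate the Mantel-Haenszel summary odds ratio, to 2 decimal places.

OR_MH = Σ(aᵢdᵢ/nᵢ) / Σ(bᵢcᵢ/nᵢ), where nᵢ is the stratum total.
Stratum 1 (Urban): n = 543; a·d/n = 201·99/543 = 36.6464; b·c/n = 183·60/543 = 20.2210
Stratum 2 (Rural): n = 582; a·d/n = 148·244/582 = 62.0481; b·c/n = 126·64/582 = 13.8557
OR_MH = (36.6464 + 62.0481) / (20.2210 + 13.8557) = 98.6945 / 34.0767 = 2.89625

2.90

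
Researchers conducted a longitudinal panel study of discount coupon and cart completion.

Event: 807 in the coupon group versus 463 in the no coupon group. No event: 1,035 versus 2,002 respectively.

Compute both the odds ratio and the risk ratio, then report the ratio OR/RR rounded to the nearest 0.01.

From the description: a = 807, b = 1035, c = 463, d = 2002.
OR = (807·2002)/(1035·463) = 1615614/479205 = 3.37145
Risk in exposed = 807/1842 = 0.43811; risk in unexposed = 463/2465 = 0.18783; RR = 2.33249
OR/RR = 3.37145 / 2.33249 = 1.44543
The outcome is not rare, so the OR lies further from 1 than the RR.

1.45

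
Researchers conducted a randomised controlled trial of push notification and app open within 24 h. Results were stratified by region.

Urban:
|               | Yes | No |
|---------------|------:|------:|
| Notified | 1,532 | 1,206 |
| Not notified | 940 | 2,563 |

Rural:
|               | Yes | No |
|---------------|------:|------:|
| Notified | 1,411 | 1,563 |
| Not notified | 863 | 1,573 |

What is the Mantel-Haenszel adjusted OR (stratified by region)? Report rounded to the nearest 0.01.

2.41

OR_MH = Σ(aᵢdᵢ/nᵢ) / Σ(bᵢcᵢ/nᵢ), where nᵢ is the stratum total.
Stratum 1 (Urban): n = 6241; a·d/n = 1532·2563/6241 = 629.1485; b·c/n = 1206·940/6241 = 181.6440
Stratum 2 (Rural): n = 5410; a·d/n = 1411·1573/5410 = 410.2593; b·c/n = 1563·863/5410 = 249.3288
OR_MH = (629.1485 + 410.2593) / (181.6440 + 249.3288) = 1039.4079 / 430.9728 = 2.41177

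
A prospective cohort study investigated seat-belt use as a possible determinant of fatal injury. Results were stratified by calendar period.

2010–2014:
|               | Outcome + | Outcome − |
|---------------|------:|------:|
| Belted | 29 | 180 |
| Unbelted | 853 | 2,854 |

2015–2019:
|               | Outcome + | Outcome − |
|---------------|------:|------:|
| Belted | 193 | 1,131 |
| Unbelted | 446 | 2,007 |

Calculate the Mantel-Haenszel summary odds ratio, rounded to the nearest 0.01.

0.72

OR_MH = Σ(aᵢdᵢ/nᵢ) / Σ(bᵢcᵢ/nᵢ), where nᵢ is the stratum total.
Stratum 1 (2010–2014): n = 3916; a·d/n = 29·2854/3916 = 21.1353; b·c/n = 180·853/3916 = 39.2084
Stratum 2 (2015–2019): n = 3777; a·d/n = 193·2007/3777 = 102.5552; b·c/n = 1131·446/3777 = 133.5520
OR_MH = (21.1353 + 102.5552) / (39.2084 + 133.5520) = 123.6905 / 172.7604 = 0.71597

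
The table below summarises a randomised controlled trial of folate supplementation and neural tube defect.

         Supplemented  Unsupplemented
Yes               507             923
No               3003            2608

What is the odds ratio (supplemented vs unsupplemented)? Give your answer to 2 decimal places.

0.48

Reading the table with exposure as columns: a = 507 (Supplemented, case), b = 3003 (Supplemented, non-case), c = 923 (Unsupplemented, case), d = 2608.
OR = (a·d)/(b·c) = (507 × 2608) / (3003 × 923) = 1322256 / 2771769 = 0.47704
Exposure is associated with lower odds of neural tube defect (OR = 0.48 < 1).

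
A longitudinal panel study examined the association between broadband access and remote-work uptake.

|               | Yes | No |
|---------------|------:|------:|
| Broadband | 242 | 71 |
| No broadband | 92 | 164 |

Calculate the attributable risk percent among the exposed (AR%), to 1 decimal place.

53.5

Cells: a = 242, b = 71, c = 92, d = 164.
Risk in exposed = 242/313 = 0.77316; risk in unexposed = 92/256 = 0.35938.
RR = 0.77316/0.35938 = 2.15141
AR% = (RR − 1)/RR × 100 = (2.15141 − 1)/2.15141 × 100 = 53.5189%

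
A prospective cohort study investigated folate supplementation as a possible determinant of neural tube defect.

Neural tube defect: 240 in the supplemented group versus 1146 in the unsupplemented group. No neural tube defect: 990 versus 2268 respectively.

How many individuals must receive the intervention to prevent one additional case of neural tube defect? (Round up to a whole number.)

8

Risk in treated group = 240/1230 = 0.19512; risk in control = 1146/3414 = 0.33568.
Absolute risk reduction = 0.33568 − 0.19512 = 0.14055
NNT = 1 / ARR = 1 / 0.14055 = 7.115 → round up → 8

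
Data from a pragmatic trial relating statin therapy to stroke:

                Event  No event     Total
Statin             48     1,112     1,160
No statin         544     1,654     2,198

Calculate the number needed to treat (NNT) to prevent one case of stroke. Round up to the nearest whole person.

5

Risk in treated group = 48/1160 = 0.04138; risk in control = 544/2198 = 0.24750.
Absolute risk reduction = 0.24750 − 0.04138 = 0.20612
NNT = 1 / ARR = 1 / 0.20612 = 4.852 → round up → 5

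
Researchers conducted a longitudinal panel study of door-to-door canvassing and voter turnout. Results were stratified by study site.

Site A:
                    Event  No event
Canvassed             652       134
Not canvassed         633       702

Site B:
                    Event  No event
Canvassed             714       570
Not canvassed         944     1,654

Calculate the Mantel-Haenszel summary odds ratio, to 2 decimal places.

OR_MH = Σ(aᵢdᵢ/nᵢ) / Σ(bᵢcᵢ/nᵢ), where nᵢ is the stratum total.
Stratum 1 (Site A): n = 2121; a·d/n = 652·702/2121 = 215.7963; b·c/n = 134·633/2121 = 39.9915
Stratum 2 (Site B): n = 3882; a·d/n = 714·1654/3882 = 304.2133; b·c/n = 570·944/3882 = 138.6090
OR_MH = (215.7963 + 304.2133) / (39.9915 + 138.6090) = 520.0096 / 178.6005 = 2.91158

2.91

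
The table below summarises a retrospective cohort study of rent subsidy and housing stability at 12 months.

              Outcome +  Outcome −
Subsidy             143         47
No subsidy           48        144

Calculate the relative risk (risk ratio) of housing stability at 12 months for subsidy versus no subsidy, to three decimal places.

3.011

Cells: a = 143, b = 47, c = 48, d = 144.
Risk in exposed = 143/190 = 0.75263; risk in unexposed = 48/192 = 0.25000.
RR = 0.75263 / 0.25000 = 3.01053
The risk among the exposed is 3.01 times that among the unexposed.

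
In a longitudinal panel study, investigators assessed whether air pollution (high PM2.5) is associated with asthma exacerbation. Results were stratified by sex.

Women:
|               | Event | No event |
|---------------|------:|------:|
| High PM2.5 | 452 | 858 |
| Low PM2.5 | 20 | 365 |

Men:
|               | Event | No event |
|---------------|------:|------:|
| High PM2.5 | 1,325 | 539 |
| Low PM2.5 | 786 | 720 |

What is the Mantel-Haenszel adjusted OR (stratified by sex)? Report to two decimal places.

OR_MH = Σ(aᵢdᵢ/nᵢ) / Σ(bᵢcᵢ/nᵢ), where nᵢ is the stratum total.
Stratum 1 (Women): n = 1695; a·d/n = 452·365/1695 = 97.3333; b·c/n = 858·20/1695 = 10.1239
Stratum 2 (Men): n = 3370; a·d/n = 1325·720/3370 = 283.0861; b·c/n = 539·786/3370 = 125.7134
OR_MH = (97.3333 + 283.0861) / (10.1239 + 125.7134) = 380.4194 / 135.8372 = 2.80055

2.80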